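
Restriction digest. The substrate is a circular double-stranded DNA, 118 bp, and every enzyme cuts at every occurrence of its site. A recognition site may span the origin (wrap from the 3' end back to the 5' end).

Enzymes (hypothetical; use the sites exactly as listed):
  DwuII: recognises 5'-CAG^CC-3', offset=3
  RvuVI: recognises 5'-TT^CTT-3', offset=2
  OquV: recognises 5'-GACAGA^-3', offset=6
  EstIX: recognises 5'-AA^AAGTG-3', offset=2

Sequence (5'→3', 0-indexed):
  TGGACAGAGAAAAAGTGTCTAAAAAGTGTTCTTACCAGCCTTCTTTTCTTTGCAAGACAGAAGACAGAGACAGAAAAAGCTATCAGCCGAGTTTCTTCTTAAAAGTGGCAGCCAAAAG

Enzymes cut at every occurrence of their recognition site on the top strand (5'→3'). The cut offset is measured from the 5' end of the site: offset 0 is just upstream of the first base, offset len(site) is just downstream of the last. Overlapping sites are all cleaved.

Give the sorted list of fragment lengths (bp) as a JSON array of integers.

[3,4,4,4,5,5,6,7,7,8,8,9,11,11,12,14]

Scan for sites:
  DwuII CAGCC/3: at [35, 83, 108] ⇒ [38, 86, 111]
  RvuVI TTCTT/2: at [28, 40, 45, 92, 95] ⇒ [30, 42, 47, 94, 97]
  OquV GACAGA/6: at [2, 55, 62, 68] ⇒ [8, 61, 68, 74]
  EstIX AAAAGTG/2: at [10, 21, 100, 113] ⇒ [12, 23, 102, 115]

All cut coordinates (distinct, sorted): [8, 12, 23, 30, 38, 42, 47, 61, 68, 74, 86, 94, 97, 102, 111, 115]

Fragments:
  8→12: 4 bp
  12→23: 11 bp
  23→30: 7 bp
  30→38: 8 bp
  38→42: 4 bp
  42→47: 5 bp
  47→61: 14 bp
  61→68: 7 bp
  68→74: 6 bp
  74→86: 12 bp
  86→94: 8 bp
  94→97: 3 bp
  97→102: 5 bp
  102→111: 9 bp
  111→115: 4 bp
  115→8 (wrap): 118-115+8 = 11 bp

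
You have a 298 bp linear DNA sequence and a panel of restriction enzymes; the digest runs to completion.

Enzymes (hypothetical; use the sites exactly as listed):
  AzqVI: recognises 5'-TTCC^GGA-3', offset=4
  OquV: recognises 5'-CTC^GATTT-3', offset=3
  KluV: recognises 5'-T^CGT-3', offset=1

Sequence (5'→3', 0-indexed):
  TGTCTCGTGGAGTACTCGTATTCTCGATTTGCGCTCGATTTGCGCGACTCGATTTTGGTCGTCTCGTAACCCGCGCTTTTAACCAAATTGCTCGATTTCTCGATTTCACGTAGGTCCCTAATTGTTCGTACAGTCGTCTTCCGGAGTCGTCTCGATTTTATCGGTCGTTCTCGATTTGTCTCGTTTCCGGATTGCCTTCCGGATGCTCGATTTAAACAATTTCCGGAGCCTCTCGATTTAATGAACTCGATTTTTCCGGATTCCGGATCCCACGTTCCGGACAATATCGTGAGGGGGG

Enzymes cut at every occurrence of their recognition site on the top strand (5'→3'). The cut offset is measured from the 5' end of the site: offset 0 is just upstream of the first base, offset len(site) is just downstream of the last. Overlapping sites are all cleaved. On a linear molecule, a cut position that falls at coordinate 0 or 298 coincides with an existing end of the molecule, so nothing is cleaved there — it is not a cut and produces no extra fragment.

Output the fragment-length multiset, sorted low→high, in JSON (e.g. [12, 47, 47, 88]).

Per-enzyme occurrences:
  AzqVI TTCCGGA/4: at [138, 184, 196, 220, 253, 260, 274] ⇒ [142, 188, 200, 224, 257, 264, 278]
  OquV CTCGATTT/3: at [22, 33, 47, 90, 98, 150, 169, 205, 231, 245] ⇒ [25, 36, 50, 93, 101, 153, 172, 208, 234, 248]
  KluV TCGT/1: at [4, 15, 58, 63, 125, 133, 146, 164, 180, 286] ⇒ [5, 16, 59, 64, 126, 134, 147, 165, 181, 287]

All cut coordinates (distinct, sorted): [5, 16, 25, 36, 50, 59, 64, 93, 101, 126, 134, 142, 147, 153, 165, 172, 181, 188, 200, 208, 224, 234, 248, 257, 264, 278, 287]

Fragments:
  [0,5): 5 bp
  [5,16): 11 bp
  [16,25): 9 bp
  [25,36): 11 bp
  [36,50): 14 bp
  [50,59): 9 bp
  [59,64): 5 bp
  [64,93): 29 bp
  [93,101): 8 bp
  [101,126): 25 bp
  [126,134): 8 bp
  [134,142): 8 bp
  [142,147): 5 bp
  [147,153): 6 bp
  [153,165): 12 bp
  [165,172): 7 bp
  [172,181): 9 bp
  [181,188): 7 bp
  [188,200): 12 bp
  [200,208): 8 bp
  [208,224): 16 bp
  [224,234): 10 bp
  [234,248): 14 bp
  [248,257): 9 bp
  [257,264): 7 bp
  [264,278): 14 bp
  [278,287): 9 bp
  [287,298): 11 bp

[5,5,5,6,7,7,7,8,8,8,8,9,9,9,9,9,10,11,11,11,12,12,14,14,14,16,25,29]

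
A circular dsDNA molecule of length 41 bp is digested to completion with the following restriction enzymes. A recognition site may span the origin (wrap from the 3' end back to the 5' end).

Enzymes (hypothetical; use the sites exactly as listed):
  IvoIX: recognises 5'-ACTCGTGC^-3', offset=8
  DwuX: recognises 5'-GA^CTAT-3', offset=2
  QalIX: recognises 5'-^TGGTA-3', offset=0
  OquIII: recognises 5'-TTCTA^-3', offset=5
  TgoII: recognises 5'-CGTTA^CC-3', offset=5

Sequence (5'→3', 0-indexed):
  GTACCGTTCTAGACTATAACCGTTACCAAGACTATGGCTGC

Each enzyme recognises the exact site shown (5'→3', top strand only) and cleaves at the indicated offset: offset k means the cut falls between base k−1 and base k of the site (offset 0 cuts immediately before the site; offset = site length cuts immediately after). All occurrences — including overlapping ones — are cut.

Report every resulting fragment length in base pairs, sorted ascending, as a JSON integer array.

[2,6,12,21]

Scan for sites:
  IvoIX (ACTCGTGC, off=8): no sites
  DwuX GACTAT/2: at [11, 29] ⇒ [13, 31]
  QalIX (TGGTA, off=0): no sites
  OquIII TTCTA/5: at [6] ⇒ [11]
  TgoII CGTTACC/5: at [20] ⇒ [25]

All cut coordinates (distinct, sorted): [11, 13, 25, 31]

Fragments:
  11→13: 2 bp
  13→25: 12 bp
  25→31: 6 bp
  31→11 (wrap): 41-31+11 = 21 bp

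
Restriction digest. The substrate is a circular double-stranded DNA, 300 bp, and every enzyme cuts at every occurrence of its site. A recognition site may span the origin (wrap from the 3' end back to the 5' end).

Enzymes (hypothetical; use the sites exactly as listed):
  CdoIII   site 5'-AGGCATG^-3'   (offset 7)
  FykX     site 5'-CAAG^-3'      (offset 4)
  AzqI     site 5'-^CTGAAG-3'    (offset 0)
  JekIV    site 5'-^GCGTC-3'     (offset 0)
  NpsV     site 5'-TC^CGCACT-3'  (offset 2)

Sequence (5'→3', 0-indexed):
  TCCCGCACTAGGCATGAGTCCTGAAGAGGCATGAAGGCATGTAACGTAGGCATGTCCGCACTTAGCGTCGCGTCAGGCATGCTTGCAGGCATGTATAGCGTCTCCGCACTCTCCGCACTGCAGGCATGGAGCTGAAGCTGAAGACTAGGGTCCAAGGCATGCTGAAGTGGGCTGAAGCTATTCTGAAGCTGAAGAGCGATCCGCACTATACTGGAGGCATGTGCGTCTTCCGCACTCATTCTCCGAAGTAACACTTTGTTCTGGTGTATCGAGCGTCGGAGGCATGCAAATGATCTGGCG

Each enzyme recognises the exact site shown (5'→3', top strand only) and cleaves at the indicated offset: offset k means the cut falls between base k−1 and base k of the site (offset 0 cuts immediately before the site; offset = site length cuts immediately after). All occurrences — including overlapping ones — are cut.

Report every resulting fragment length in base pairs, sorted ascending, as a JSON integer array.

Per-enzyme occurrences:
  CdoIII (AGGCATG, off=7): starts [9, 26, 34, 47, 74, 86, 121, 154, 214, 279] → cuts [16, 33, 41, 54, 81, 93, 128, 161, 221, 286]
  FykX (CAAG, off=4): starts [152] → cuts [156]
  AzqI (CTGAAG, off=0): starts [20, 131, 137, 161, 171, 182, 188] → cuts [20, 131, 137, 161, 171, 182, 188]
  JekIV (GCGTC, off=0): starts [64, 69, 97, 222, 272, 297] → cuts [64, 69, 97, 222, 272, 297]
  NpsV (TCCGCACT, off=2): starts [54, 102, 111, 199, 228] → cuts [56, 104, 113, 201, 230]

All cut coordinates (distinct, sorted): [16, 20, 33, 41, 54, 56, 64, 69, 81, 93, 97, 104, 113, 128, 131, 137, 156, 161, 171, 182, 188, 201, 221, 222, 230, 272, 286, 297]

Fragments:
  16→20: 4 bp
  20→33: 13 bp
  33→41: 8 bp
  41→54: 13 bp
  54→56: 2 bp
  56→64: 8 bp
  64→69: 5 bp
  69→81: 12 bp
  81→93: 12 bp
  93→97: 4 bp
  97→104: 7 bp
  104→113: 9 bp
  113→128: 15 bp
  128→131: 3 bp
  131→137: 6 bp
  137→156: 19 bp
  156→161: 5 bp
  161→171: 10 bp
  171→182: 11 bp
  182→188: 6 bp
  188→201: 13 bp
  201→221: 20 bp
  221→222: 1 bp
  222→230: 8 bp
  230→272: 42 bp
  272→286: 14 bp
  286→297: 11 bp
  297→16 (wrap): 300-297+16 = 19 bp

[1,2,3,4,4,5,5,6,6,7,8,8,8,9,10,11,11,12,12,13,13,13,14,15,19,19,20,42]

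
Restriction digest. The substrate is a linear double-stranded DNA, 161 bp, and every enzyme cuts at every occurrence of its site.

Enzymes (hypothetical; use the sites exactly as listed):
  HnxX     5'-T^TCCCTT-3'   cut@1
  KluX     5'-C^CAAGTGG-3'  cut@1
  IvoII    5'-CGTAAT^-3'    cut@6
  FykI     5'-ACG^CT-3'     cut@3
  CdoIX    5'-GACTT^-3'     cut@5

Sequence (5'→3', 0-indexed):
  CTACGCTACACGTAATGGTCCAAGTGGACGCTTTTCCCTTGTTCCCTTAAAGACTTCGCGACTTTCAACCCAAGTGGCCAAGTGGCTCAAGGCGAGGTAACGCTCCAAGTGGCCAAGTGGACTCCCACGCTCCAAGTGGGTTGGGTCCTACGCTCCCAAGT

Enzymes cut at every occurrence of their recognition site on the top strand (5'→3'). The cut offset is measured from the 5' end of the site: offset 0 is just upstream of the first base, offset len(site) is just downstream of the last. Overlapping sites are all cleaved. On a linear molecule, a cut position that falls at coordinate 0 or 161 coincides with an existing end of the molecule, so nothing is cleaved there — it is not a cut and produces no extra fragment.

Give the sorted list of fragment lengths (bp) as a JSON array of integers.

[3,3,4,4,5,6,8,8,8,8,9,10,11,14,16,20,24]

Site scan:
  HnxX (TTCCCTT, off=1): starts [33, 41] → cuts [34, 42]
  KluX (CCAAGTGG, off=1): starts [19, 69, 77, 104, 112, 131] → cuts [20, 70, 78, 105, 113, 132]
  IvoII (CGTAAT, off=6): starts [10] → cuts [16]
  FykI (ACGCT, off=3): starts [2, 27, 99, 126, 149] → cuts [5, 30, 102, 129, 152]
  CdoIX (GACTT, off=5): starts [51, 59] → cuts [56, 64]

Pooled cuts: [5, 16, 20, 30, 34, 42, 56, 64, 70, 78, 102, 105, 113, 129, 132, 152]

Fragment lengths:
  [0,5): 5 bp
  [5,16): 11 bp
  [16,20): 4 bp
  [20,30): 10 bp
  [30,34): 4 bp
  [34,42): 8 bp
  [42,56): 14 bp
  [56,64): 8 bp
  [64,70): 6 bp
  [70,78): 8 bp
  [78,102): 24 bp
  [102,105): 3 bp
  [105,113): 8 bp
  [113,129): 16 bp
  [129,132): 3 bp
  [132,152): 20 bp
  [152,161): 9 bp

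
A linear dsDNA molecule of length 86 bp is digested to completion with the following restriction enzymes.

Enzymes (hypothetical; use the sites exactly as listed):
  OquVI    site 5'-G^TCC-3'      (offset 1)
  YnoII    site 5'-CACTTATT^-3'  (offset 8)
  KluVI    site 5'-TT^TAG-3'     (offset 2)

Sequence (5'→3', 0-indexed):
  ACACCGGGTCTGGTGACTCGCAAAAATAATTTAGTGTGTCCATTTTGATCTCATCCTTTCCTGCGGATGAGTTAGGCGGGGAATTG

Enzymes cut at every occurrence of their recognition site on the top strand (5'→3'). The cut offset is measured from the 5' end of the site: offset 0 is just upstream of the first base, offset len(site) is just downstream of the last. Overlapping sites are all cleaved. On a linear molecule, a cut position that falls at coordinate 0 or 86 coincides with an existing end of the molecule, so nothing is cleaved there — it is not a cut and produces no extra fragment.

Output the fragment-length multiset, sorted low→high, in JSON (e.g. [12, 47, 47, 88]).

[7,31,48]

Per-enzyme occurrences:
  OquVI (GTCC, off=1): starts [37] → cuts [38]
  YnoII (CACTTATT, off=8): no sites
  KluVI (TTTAG, off=2): starts [29] → cuts [31]

All cut coordinates (distinct, sorted): [31, 38]

Fragments:
  [0,31): 31 bp
  [31,38): 7 bp
  [38,86): 48 bp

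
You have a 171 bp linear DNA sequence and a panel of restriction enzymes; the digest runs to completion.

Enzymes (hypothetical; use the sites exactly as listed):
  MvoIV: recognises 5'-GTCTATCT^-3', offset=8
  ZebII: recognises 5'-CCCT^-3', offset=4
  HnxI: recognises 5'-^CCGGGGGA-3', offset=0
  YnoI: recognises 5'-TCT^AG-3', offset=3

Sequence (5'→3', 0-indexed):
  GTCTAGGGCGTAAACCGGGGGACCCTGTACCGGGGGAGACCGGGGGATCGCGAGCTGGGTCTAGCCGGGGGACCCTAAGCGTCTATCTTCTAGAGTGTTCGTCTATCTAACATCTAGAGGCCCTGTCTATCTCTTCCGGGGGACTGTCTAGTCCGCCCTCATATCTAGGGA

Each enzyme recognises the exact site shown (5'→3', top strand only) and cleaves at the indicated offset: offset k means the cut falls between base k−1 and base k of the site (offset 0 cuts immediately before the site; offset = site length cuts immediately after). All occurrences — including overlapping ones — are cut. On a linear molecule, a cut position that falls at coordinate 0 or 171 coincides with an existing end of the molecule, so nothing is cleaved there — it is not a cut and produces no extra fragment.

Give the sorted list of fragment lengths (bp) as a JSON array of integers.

[2,3,3,3,4,5,7,7,8,9,10,10,10,12,12,12,14,17,23]

Per-enzyme occurrences:
  MvoIV (GTCTATCT, off=8): starts [80, 100, 124] → cuts [88, 108, 132]
  ZebII (CCCT, off=4): starts [22, 72, 120, 155] → cuts [26, 76, 124, 159]
  HnxI (CCGGGGGA, off=0): starts [14, 29, 39, 64, 135] → cuts [14, 29, 39, 64, 135]
  YnoI (TCTAG, off=3): starts [1, 59, 88, 112, 146, 163] → cuts [4, 62, 91, 115, 149, 166]

All cut coordinates (distinct, sorted): [4, 14, 26, 29, 39, 62, 64, 76, 88, 91, 108, 115, 124, 132, 135, 149, 159, 166]

Fragments:
  [0,4): 4 bp
  [4,14): 10 bp
  [14,26): 12 bp
  [26,29): 3 bp
  [29,39): 10 bp
  [39,62): 23 bp
  [62,64): 2 bp
  [64,76): 12 bp
  [76,88): 12 bp
  [88,91): 3 bp
  [91,108): 17 bp
  [108,115): 7 bp
  [115,124): 9 bp
  [124,132): 8 bp
  [132,135): 3 bp
  [135,149): 14 bp
  [149,159): 10 bp
  [159,166): 7 bp
  [166,171): 5 bp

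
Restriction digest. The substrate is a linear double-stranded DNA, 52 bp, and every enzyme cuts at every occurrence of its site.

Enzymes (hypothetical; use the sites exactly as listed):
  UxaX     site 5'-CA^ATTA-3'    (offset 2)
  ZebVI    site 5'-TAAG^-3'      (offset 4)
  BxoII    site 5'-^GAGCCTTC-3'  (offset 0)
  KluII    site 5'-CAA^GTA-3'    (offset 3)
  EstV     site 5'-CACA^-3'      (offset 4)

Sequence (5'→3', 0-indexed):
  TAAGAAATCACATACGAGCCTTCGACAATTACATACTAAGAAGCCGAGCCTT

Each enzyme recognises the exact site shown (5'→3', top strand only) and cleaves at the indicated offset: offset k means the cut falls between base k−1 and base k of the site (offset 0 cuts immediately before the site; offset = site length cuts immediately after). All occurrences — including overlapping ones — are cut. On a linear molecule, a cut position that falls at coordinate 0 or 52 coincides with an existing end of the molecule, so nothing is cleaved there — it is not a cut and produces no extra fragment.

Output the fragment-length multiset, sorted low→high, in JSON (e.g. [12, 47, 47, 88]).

Scan for sites:
  UxaX (CAATTA, off=2): starts [25] → cuts [27]
  ZebVI (TAAG, off=4): starts [0, 36] → cuts [4, 40]
  BxoII (GAGCCTTC, off=0): starts [15] → cuts [15]
  KluII (CAAGTA, off=3): no sites
  EstV (CACA, off=4): starts [8] → cuts [12]

Pooled cuts: [4, 12, 15, 27, 40]

Fragments:
  [0,4): 4 bp
  [4,12): 8 bp
  [12,15): 3 bp
  [15,27): 12 bp
  [27,40): 13 bp
  [40,52): 12 bp

[3,4,8,12,12,13]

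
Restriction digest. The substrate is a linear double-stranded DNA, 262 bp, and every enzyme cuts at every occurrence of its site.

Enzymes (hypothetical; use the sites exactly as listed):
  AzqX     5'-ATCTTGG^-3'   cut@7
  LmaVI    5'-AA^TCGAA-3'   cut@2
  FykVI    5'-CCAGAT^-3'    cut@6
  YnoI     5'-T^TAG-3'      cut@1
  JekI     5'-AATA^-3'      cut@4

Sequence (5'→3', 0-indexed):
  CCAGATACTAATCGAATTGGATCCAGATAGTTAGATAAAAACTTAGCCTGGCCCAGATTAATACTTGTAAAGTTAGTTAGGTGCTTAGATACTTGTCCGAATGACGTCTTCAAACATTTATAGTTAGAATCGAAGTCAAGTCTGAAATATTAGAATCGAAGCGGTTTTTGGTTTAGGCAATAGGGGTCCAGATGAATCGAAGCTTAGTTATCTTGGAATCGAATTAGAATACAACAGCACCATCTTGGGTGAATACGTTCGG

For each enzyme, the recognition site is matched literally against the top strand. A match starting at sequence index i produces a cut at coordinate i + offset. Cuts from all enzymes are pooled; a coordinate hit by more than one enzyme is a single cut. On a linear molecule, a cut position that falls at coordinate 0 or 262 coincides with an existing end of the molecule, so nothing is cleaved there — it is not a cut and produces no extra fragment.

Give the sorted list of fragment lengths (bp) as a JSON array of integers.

[1,2,3,3,4,5,5,5,5,6,6,7,7,7,8,8,9,10,11,12,12,15,17,17,18,20,39]

Site scan:
  AzqX ATCTTGG/7: at [209, 241] ⇒ [216, 248]
  LmaVI AATCGAA/2: at [9, 127, 153, 194, 216] ⇒ [11, 129, 155, 196, 218]
  FykVI CCAGAT/6: at [0, 22, 52, 187] ⇒ [6, 28, 58, 193]
  YnoI TTAG/1: at [30, 42, 72, 76, 84, 123, 149, 172, 203, 223] ⇒ [31, 43, 73, 77, 85, 124, 150, 173, 204, 224]
  JekI AATA/4: at [59, 145, 178, 227, 251] ⇒ [63, 149, 182, 231, 255]

Pooled cuts: [6, 11, 28, 31, 43, 58, 63, 73, 77, 85, 124, 129, 149, 150, 155, 173, 182, 193, 196, 204, 216, 218, 224, 231, 248, 255]

Fragments:
  [0,6): 6 bp
  [6,11): 5 bp
  [11,28): 17 bp
  [28,31): 3 bp
  [31,43): 12 bp
  [43,58): 15 bp
  [58,63): 5 bp
  [63,73): 10 bp
  [73,77): 4 bp
  [77,85): 8 bp
  [85,124): 39 bp
  [124,129): 5 bp
  [129,149): 20 bp
  [149,150): 1 bp
  [150,155): 5 bp
  [155,173): 18 bp
  [173,182): 9 bp
  [182,193): 11 bp
  [193,196): 3 bp
  [196,204): 8 bp
  [204,216): 12 bp
  [216,218): 2 bp
  [218,224): 6 bp
  [224,231): 7 bp
  [231,248): 17 bp
  [248,255): 7 bp
  [255,262): 7 bp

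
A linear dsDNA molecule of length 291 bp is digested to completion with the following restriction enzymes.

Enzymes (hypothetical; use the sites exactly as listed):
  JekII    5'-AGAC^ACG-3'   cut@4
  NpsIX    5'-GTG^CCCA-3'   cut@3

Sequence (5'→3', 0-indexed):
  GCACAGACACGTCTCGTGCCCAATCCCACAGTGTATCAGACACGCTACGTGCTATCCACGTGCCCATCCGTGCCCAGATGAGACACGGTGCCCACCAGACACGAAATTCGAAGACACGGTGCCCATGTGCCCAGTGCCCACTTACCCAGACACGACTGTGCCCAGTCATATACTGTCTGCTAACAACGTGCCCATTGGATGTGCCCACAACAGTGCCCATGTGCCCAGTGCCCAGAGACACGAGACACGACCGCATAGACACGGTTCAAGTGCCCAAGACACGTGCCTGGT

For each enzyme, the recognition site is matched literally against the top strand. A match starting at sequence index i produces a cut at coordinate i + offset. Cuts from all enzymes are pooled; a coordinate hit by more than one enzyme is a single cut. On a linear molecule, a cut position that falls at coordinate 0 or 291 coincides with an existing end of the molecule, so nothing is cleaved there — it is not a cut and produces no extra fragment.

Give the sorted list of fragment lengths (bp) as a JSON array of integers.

Scan for sites:
  JekII (AGACACG, off=4): starts [4, 37, 80, 96, 111, 147, 235, 242, 256, 276] → cuts [8, 41, 84, 100, 115, 151, 239, 246, 260, 280]
  NpsIX (GTGCCCA, off=3): starts [15, 59, 69, 87, 118, 126, 133, 157, 187, 200, 212, 220, 227, 269] → cuts [18, 62, 72, 90, 121, 129, 136, 160, 190, 203, 215, 223, 230, 272]

Pooled cuts: [8, 18, 41, 62, 72, 84, 90, 100, 115, 121, 129, 136, 151, 160, 190, 203, 215, 223, 230, 239, 246, 260, 272, 280]

Fragment lengths:
  [0,8): 8 bp
  [8,18): 10 bp
  [18,41): 23 bp
  [41,62): 21 bp
  [62,72): 10 bp
  [72,84): 12 bp
  [84,90): 6 bp
  [90,100): 10 bp
  [100,115): 15 bp
  [115,121): 6 bp
  [121,129): 8 bp
  [129,136): 7 bp
  [136,151): 15 bp
  [151,160): 9 bp
  [160,190): 30 bp
  [190,203): 13 bp
  [203,215): 12 bp
  [215,223): 8 bp
  [223,230): 7 bp
  [230,239): 9 bp
  [239,246): 7 bp
  [246,260): 14 bp
  [260,272): 12 bp
  [272,280): 8 bp
  [280,291): 11 bp

[6,6,7,7,7,8,8,8,8,9,9,10,10,10,11,12,12,12,13,14,15,15,21,23,30]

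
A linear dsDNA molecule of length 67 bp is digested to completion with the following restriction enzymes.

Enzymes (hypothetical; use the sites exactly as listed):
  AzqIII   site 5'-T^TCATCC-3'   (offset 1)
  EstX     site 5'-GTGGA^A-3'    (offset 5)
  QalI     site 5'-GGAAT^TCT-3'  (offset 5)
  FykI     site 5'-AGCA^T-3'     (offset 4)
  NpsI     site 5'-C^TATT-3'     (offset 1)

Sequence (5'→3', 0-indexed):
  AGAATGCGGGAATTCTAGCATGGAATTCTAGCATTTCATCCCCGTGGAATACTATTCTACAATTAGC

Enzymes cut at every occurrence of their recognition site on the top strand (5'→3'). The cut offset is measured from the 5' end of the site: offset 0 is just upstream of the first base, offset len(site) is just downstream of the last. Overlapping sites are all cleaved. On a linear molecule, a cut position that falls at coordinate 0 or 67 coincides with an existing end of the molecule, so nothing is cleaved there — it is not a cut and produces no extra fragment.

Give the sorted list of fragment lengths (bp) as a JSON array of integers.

Scan for sites:
  AzqIII (TTCATCC, off=1): starts [34] → cuts [35]
  EstX (GTGGAA, off=5): starts [43] → cuts [48]
  QalI (GGAATTCT, off=5): starts [8, 21] → cuts [13, 26]
  FykI (AGCAT, off=4): starts [16, 29] → cuts [20, 33]
  NpsI (CTATT, off=1): starts [51] → cuts [52]

All cut coordinates (distinct, sorted): [13, 20, 26, 33, 35, 48, 52]

Fragment lengths:
  [0,13): 13 bp
  [13,20): 7 bp
  [20,26): 6 bp
  [26,33): 7 bp
  [33,35): 2 bp
  [35,48): 13 bp
  [48,52): 4 bp
  [52,67): 15 bp

[2,4,6,7,7,13,13,15]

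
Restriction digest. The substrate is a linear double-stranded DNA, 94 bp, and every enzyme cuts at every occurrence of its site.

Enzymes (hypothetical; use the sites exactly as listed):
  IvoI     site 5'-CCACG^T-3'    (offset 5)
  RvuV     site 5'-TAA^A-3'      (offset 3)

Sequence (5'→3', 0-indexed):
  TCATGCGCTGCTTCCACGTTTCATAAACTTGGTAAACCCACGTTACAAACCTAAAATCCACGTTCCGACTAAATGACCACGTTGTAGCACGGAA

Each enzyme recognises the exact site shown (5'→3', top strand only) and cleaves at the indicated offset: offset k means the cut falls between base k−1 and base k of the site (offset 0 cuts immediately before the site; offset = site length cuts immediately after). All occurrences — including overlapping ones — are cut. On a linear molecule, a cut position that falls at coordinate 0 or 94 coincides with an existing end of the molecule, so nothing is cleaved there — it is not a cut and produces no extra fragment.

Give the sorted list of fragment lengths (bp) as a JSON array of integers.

Site scan:
  IvoI CCACGT/5: at [13, 37, 57, 76] ⇒ [18, 42, 62, 81]
  RvuV TAAA/3: at [23, 32, 51, 69] ⇒ [26, 35, 54, 72]

Pooled cuts: [18, 26, 35, 42, 54, 62, 72, 81]

Fragments:
  [0,18): 18 bp
  [18,26): 8 bp
  [26,35): 9 bp
  [35,42): 7 bp
  [42,54): 12 bp
  [54,62): 8 bp
  [62,72): 10 bp
  [72,81): 9 bp
  [81,94): 13 bp

[7,8,8,9,9,10,12,13,18]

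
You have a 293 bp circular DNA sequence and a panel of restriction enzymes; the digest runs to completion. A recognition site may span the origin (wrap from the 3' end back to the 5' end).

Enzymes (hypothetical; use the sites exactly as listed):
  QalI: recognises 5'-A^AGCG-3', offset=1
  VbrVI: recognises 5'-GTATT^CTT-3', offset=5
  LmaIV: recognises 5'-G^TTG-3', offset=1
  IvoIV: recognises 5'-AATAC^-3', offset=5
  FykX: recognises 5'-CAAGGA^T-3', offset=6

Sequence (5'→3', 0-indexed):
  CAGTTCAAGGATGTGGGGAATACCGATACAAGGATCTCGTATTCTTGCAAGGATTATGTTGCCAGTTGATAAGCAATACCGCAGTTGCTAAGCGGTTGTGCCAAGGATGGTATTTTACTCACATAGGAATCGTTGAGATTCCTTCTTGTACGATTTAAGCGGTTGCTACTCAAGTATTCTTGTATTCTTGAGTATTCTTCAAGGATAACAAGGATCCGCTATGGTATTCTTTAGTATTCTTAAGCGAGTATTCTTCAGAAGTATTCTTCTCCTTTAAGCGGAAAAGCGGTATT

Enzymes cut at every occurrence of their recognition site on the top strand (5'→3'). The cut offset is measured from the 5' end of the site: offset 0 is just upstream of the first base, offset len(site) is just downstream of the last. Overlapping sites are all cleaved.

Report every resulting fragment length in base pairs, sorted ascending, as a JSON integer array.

Site scan:
  QalI (AAGCG, off=1): starts [89, 156, 241, 275, 283] → cuts [90, 157, 242, 276, 284]
  VbrVI (GTATTCTT, off=5): starts [38, 173, 181, 191, 223, 233, 247, 260] → cuts [43, 178, 186, 196, 228, 238, 252, 265]
  LmaIV (GTTG, off=1): starts [57, 64, 83, 94, 131, 161] → cuts [58, 65, 84, 95, 132, 162]
  IvoIV (AATAC, off=5): starts [18, 74] → cuts [23, 79]
  FykX (CAAGGAT, off=6): starts [5, 28, 47, 101, 199, 208] → cuts [11, 34, 53, 107, 205, 214]

Pooled cuts: [11, 23, 34, 43, 53, 58, 65, 79, 84, 90, 95, 107, 132, 157, 162, 178, 186, 196, 205, 214, 228, 238, 242, 252, 265, 276, 284]

Fragments:
  11→23: 12 bp
  23→34: 11 bp
  34→43: 9 bp
  43→53: 10 bp
  53→58: 5 bp
  58→65: 7 bp
  65→79: 14 bp
  79→84: 5 bp
  84→90: 6 bp
  90→95: 5 bp
  95→107: 12 bp
  107→132: 25 bp
  132→157: 25 bp
  157→162: 5 bp
  162→178: 16 bp
  178→186: 8 bp
  186→196: 10 bp
  196→205: 9 bp
  205→214: 9 bp
  214→228: 14 bp
  228→238: 10 bp
  238→242: 4 bp
  242→252: 10 bp
  252→265: 13 bp
  265→276: 11 bp
  276→284: 8 bp
  284→11 (wrap): 293-284+11 = 20 bp

[4,5,5,5,5,6,7,8,8,9,9,9,10,10,10,10,11,11,12,12,13,14,14,16,20,25,25]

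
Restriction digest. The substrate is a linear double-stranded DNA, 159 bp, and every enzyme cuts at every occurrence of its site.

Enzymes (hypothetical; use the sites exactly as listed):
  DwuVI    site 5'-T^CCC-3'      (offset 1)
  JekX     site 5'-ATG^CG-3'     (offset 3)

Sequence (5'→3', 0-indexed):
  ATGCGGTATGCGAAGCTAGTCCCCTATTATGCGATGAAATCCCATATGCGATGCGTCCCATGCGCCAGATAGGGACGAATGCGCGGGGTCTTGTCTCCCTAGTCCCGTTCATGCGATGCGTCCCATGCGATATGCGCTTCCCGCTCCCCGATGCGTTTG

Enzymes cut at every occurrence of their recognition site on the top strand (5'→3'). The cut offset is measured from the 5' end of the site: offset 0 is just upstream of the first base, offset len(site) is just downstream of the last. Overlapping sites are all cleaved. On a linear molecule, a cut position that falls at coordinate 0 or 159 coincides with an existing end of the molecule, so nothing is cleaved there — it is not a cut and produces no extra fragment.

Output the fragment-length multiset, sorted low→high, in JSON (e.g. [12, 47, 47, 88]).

[3,3,3,5,5,5,6,6,6,6,7,7,7,8,8,9,10,10,11,15,19]

Scan for sites:
  DwuVI TCCC/1: at [19, 39, 55, 95, 102, 120, 138, 144] ⇒ [20, 40, 56, 96, 103, 121, 139, 145]
  JekX ATGCG/3: at [0, 7, 28, 45, 50, 59, 78, 110, 115, 124, 131, 150] ⇒ [3, 10, 31, 48, 53, 62, 81, 113, 118, 127, 134, 153]

Pooled cuts: [3, 10, 20, 31, 40, 48, 53, 56, 62, 81, 96, 103, 113, 118, 121, 127, 134, 139, 145, 153]

Fragment lengths:
  [0,3): 3 bp
  [3,10): 7 bp
  [10,20): 10 bp
  [20,31): 11 bp
  [31,40): 9 bp
  [40,48): 8 bp
  [48,53): 5 bp
  [53,56): 3 bp
  [56,62): 6 bp
  [62,81): 19 bp
  [81,96): 15 bp
  [96,103): 7 bp
  [103,113): 10 bp
  [113,118): 5 bp
  [118,121): 3 bp
  [121,127): 6 bp
  [127,134): 7 bp
  [134,139): 5 bp
  [139,145): 6 bp
  [145,153): 8 bp
  [153,159): 6 bp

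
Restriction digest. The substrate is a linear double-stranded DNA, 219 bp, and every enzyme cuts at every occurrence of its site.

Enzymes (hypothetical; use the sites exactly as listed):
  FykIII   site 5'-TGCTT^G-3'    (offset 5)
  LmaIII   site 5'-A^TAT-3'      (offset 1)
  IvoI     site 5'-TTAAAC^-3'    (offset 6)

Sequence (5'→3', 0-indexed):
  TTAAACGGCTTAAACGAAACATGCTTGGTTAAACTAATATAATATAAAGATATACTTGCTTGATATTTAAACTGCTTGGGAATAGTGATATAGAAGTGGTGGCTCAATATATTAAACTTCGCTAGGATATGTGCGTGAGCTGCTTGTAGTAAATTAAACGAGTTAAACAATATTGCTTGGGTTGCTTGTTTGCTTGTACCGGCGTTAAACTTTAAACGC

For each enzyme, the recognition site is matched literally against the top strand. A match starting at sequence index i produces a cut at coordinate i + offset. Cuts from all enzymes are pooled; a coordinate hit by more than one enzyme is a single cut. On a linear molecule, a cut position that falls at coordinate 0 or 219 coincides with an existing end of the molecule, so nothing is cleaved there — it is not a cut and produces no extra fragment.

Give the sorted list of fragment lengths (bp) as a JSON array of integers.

Site scan:
  FykIII (TGCTTG, off=5): starts [21, 56, 72, 140, 173, 182, 190] → cuts [26, 61, 77, 145, 178, 187, 195]
  LmaIII (ATAT, off=1): starts [36, 41, 49, 62, 87, 106, 108, 126, 169] → cuts [37, 42, 50, 63, 88, 107, 109, 127, 170]
  IvoI (TTAAAC, off=6): starts [0, 9, 28, 66, 111, 153, 162, 204, 211] → cuts [6, 15, 34, 72, 117, 159, 168, 210, 217]

Pooled cuts: [6, 15, 26, 34, 37, 42, 50, 61, 63, 72, 77, 88, 107, 109, 117, 127, 145, 159, 168, 170, 178, 187, 195, 210, 217]

Fragments:
  [0,6): 6 bp
  [6,15): 9 bp
  [15,26): 11 bp
  [26,34): 8 bp
  [34,37): 3 bp
  [37,42): 5 bp
  [42,50): 8 bp
  [50,61): 11 bp
  [61,63): 2 bp
  [63,72): 9 bp
  [72,77): 5 bp
  [77,88): 11 bp
  [88,107): 19 bp
  [107,109): 2 bp
  [109,117): 8 bp
  [117,127): 10 bp
  [127,145): 18 bp
  [145,159): 14 bp
  [159,168): 9 bp
  [168,170): 2 bp
  [170,178): 8 bp
  [178,187): 9 bp
  [187,195): 8 bp
  [195,210): 15 bp
  [210,217): 7 bp
  [217,219): 2 bp

[2,2,2,2,3,5,5,6,7,8,8,8,8,8,9,9,9,9,10,11,11,11,14,15,18,19]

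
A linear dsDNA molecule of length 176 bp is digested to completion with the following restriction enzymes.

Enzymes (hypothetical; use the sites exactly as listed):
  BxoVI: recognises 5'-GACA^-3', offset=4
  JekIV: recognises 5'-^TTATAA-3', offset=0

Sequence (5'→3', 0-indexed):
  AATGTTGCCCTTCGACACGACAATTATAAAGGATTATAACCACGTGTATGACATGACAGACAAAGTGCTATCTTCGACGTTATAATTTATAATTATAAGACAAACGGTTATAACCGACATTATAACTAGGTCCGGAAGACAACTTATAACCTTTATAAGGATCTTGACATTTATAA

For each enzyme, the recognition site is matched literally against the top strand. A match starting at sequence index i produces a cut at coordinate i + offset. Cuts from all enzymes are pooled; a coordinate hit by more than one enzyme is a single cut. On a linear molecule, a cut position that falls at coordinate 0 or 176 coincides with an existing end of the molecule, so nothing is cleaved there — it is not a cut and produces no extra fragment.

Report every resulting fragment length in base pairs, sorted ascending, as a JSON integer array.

[1,1,2,4,5,5,5,6,6,7,9,10,10,12,17,17,17,20,22]

Per-enzyme occurrences:
  BxoVI (GACA, off=4): starts [13, 18, 49, 54, 58, 98, 115, 137, 165] → cuts [17, 22, 53, 58, 62, 102, 119, 141, 169]
  JekIV (TTATAA, off=0): starts [23, 33, 79, 86, 92, 107, 119, 143, 152, 170] → cuts [23, 33, 79, 86, 92, 107, 119, 143, 152, 170]

Pooled cuts: [17, 22, 23, 33, 53, 58, 62, 79, 86, 92, 102, 107, 119, 141, 143, 152, 169, 170]

Fragment lengths:
  [0,17): 17 bp
  [17,22): 5 bp
  [22,23): 1 bp
  [23,33): 10 bp
  [33,53): 20 bp
  [53,58): 5 bp
  [58,62): 4 bp
  [62,79): 17 bp
  [79,86): 7 bp
  [86,92): 6 bp
  [92,102): 10 bp
  [102,107): 5 bp
  [107,119): 12 bp
  [119,141): 22 bp
  [141,143): 2 bp
  [143,152): 9 bp
  [152,169): 17 bp
  [169,170): 1 bp
  [170,176): 6 bp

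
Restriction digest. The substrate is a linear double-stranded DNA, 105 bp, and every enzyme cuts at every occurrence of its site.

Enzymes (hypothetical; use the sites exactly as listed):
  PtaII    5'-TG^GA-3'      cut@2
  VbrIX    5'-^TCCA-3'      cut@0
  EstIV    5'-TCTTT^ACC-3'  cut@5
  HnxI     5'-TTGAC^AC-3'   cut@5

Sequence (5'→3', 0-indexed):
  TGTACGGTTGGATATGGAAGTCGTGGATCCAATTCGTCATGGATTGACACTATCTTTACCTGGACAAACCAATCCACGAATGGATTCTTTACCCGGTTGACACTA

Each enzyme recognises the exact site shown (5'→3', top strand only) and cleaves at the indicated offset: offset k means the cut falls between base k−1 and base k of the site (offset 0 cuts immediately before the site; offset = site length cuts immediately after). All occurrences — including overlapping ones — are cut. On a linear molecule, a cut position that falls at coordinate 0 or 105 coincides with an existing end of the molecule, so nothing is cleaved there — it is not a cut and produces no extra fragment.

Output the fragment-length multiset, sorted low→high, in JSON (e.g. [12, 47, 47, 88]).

[2,4,5,6,7,8,9,9,10,10,10,11,14]

Scan for sites:
  PtaII TGGA/2: at [8, 14, 23, 39, 60, 80] ⇒ [10, 16, 25, 41, 62, 82]
  VbrIX TCCA/0: at [27, 72] ⇒ [27, 72]
  EstIV TCTTTACC/5: at [52, 85] ⇒ [57, 90]
  HnxI TTGACAC/5: at [43, 96] ⇒ [48, 101]

All cut coordinates (distinct, sorted): [10, 16, 25, 27, 41, 48, 57, 62, 72, 82, 90, 101]

Fragment lengths:
  [0,10): 10 bp
  [10,16): 6 bp
  [16,25): 9 bp
  [25,27): 2 bp
  [27,41): 14 bp
  [41,48): 7 bp
  [48,57): 9 bp
  [57,62): 5 bp
  [62,72): 10 bp
  [72,82): 10 bp
  [82,90): 8 bp
  [90,101): 11 bp
  [101,105): 4 bp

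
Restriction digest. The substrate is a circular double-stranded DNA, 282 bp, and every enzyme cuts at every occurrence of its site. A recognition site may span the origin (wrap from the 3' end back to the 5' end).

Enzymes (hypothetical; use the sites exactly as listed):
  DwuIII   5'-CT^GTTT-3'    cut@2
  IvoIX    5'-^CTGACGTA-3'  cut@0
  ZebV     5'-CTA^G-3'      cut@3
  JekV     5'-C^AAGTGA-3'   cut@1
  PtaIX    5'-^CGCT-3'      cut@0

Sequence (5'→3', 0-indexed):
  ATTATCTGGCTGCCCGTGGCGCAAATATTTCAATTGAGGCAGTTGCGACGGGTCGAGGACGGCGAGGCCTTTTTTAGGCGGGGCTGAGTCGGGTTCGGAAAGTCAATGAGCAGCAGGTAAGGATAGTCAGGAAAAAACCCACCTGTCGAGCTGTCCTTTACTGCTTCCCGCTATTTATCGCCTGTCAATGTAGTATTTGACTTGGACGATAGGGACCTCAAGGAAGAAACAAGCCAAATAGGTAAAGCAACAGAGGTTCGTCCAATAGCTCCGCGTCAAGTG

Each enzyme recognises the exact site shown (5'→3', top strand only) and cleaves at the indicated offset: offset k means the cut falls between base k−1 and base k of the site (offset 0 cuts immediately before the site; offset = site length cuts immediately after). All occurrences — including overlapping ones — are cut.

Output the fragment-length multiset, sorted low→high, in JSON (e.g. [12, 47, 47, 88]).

[109,173]

Per-enzyme occurrences:
  DwuIII (CTGTTT, off=2): no sites
  IvoIX (CTGACGTA, off=0): no sites
  ZebV (CTAG, off=3): no sites
  JekV CAAGTGA/1: at [276] ⇒ [277]
  PtaIX CGCT/0: at [168] ⇒ [168]

All cut coordinates (distinct, sorted): [168, 277]

Fragment lengths:
  168→277: 109 bp
  277→168 (wrap): 282-277+168 = 173 bp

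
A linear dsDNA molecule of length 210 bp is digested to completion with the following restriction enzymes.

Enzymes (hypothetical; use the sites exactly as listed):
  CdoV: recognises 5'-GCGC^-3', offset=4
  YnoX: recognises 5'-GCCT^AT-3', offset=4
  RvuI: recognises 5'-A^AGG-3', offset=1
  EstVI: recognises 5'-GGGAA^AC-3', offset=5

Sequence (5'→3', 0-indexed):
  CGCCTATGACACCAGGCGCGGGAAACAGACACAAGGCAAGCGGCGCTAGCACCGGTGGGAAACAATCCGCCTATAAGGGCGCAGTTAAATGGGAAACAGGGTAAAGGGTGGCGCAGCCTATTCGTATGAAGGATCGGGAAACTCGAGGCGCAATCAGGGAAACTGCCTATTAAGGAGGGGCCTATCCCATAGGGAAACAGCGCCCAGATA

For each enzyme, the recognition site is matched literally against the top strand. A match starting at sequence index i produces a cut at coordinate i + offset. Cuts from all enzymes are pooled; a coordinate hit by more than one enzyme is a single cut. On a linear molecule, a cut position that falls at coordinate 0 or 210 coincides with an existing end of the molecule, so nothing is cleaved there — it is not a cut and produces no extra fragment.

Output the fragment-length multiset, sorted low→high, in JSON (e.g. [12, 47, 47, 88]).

[3,4,5,5,5,7,7,7,7,9,9,10,10,10,11,11,11,11,13,13,13,14,15]

Site scan:
  CdoV (GCGC, off=4): starts [15, 42, 78, 110, 147, 199] → cuts [19, 46, 82, 114, 151, 203]
  YnoX (GCCTAT, off=4): starts [1, 68, 115, 164, 179] → cuts [5, 72, 119, 168, 183]
  RvuI (AAGG, off=1): starts [32, 74, 103, 128, 171] → cuts [33, 75, 104, 129, 172]
  EstVI (GGGAAAC, off=5): starts [19, 56, 90, 135, 156, 191] → cuts [24, 61, 95, 140, 161, 196]

Pooled cuts: [5, 19, 24, 33, 46, 61, 72, 75, 82, 95, 104, 114, 119, 129, 140, 151, 161, 168, 172, 183, 196, 203]

Fragments:
  [0,5): 5 bp
  [5,19): 14 bp
  [19,24): 5 bp
  [24,33): 9 bp
  [33,46): 13 bp
  [46,61): 15 bp
  [61,72): 11 bp
  [72,75): 3 bp
  [75,82): 7 bp
  [82,95): 13 bp
  [95,104): 9 bp
  [104,114): 10 bp
  [114,119): 5 bp
  [119,129): 10 bp
  [129,140): 11 bp
  [140,151): 11 bp
  [151,161): 10 bp
  [161,168): 7 bp
  [168,172): 4 bp
  [172,183): 11 bp
  [183,196): 13 bp
  [196,203): 7 bp
  [203,210): 7 bp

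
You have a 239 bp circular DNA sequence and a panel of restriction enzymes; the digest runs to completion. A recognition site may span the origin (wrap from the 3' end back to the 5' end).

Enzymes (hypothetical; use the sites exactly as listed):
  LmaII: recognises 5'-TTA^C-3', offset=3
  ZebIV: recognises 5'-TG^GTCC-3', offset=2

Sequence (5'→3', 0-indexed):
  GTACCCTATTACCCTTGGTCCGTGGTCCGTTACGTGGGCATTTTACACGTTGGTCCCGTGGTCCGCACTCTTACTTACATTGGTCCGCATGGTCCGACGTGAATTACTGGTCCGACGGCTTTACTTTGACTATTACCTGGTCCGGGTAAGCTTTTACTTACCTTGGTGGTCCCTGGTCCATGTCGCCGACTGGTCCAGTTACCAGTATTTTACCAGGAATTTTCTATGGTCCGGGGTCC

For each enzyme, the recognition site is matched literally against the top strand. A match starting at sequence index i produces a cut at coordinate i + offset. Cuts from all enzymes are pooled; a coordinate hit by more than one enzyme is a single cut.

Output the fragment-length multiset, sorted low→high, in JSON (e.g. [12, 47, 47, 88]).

Per-enzyme occurrences:
  LmaII (TTAC, off=3): starts [8, 29, 42, 70, 74, 103, 120, 132, 153, 157, 198, 209] → cuts [11, 32, 45, 73, 77, 106, 123, 135, 156, 160, 201, 212]
  ZebIV (TGGTCC, off=2): starts [15, 22, 50, 58, 80, 89, 107, 137, 166, 173, 190, 226] → cuts [17, 24, 52, 60, 82, 91, 109, 139, 168, 175, 192, 228]

All cut coordinates (distinct, sorted): [11, 17, 24, 32, 45, 52, 60, 73, 77, 82, 91, 106, 109, 123, 135, 139, 156, 160, 168, 175, 192, 201, 212, 228]

Fragments:
  11→17: 6 bp
  17→24: 7 bp
  24→32: 8 bp
  32→45: 13 bp
  45→52: 7 bp
  52→60: 8 bp
  60→73: 13 bp
  73→77: 4 bp
  77→82: 5 bp
  82→91: 9 bp
  91→106: 15 bp
  106→109: 3 bp
  109→123: 14 bp
  123→135: 12 bp
  135→139: 4 bp
  139→156: 17 bp
  156→160: 4 bp
  160→168: 8 bp
  168→175: 7 bp
  175→192: 17 bp
  192→201: 9 bp
  201→212: 11 bp
  212→228: 16 bp
  228→11 (wrap): 239-228+11 = 22 bp

[3,4,4,4,5,6,7,7,7,8,8,8,9,9,11,12,13,13,14,15,16,17,17,22]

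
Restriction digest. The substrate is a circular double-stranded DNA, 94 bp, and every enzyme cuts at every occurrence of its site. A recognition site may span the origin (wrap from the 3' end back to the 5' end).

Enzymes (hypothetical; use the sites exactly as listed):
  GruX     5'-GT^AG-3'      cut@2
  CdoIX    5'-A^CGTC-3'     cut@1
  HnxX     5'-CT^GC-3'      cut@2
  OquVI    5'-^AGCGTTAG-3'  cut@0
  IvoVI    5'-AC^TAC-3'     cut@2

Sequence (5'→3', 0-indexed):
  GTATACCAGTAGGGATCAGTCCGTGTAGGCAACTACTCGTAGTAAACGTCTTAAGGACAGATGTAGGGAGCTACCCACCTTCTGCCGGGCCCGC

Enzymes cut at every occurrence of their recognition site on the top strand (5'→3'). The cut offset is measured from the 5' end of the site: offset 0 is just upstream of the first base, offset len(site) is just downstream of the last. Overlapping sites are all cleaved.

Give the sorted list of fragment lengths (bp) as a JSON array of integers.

Per-enzyme occurrences:
  GruX GTAG/2: at [8, 24, 38, 62] ⇒ [10, 26, 40, 64]
  CdoIX ACGTC/1: at [45] ⇒ [46]
  HnxX CTGC/2: at [81] ⇒ [83]
  OquVI (AGCGTTAG, off=0): no sites
  IvoVI ACTAC/2: at [31] ⇒ [33]

All cut coordinates (distinct, sorted): [10, 26, 33, 40, 46, 64, 83]

Fragments:
  10→26: 16 bp
  26→33: 7 bp
  33→40: 7 bp
  40→46: 6 bp
  46→64: 18 bp
  64→83: 19 bp
  83→10 (wrap): 94-83+10 = 21 bp

[6,7,7,16,18,19,21]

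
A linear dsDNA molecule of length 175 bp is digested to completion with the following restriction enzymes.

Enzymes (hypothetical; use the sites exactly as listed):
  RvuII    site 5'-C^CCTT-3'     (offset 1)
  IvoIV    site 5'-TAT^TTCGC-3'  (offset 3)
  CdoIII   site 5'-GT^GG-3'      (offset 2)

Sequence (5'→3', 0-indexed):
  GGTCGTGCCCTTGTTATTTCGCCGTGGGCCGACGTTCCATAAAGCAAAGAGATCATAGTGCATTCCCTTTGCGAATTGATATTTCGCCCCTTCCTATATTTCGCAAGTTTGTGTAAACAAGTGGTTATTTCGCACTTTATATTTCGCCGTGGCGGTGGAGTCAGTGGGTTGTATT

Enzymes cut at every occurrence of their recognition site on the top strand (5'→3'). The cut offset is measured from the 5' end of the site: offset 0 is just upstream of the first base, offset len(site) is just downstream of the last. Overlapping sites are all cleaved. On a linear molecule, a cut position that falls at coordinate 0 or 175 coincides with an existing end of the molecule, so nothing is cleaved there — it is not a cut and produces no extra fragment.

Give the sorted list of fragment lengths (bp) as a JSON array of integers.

[6,6,6,8,8,8,9,9,10,11,14,17,23,40]

Site scan:
  RvuII (CCCTT, off=1): starts [7, 64, 87] → cuts [8, 65, 88]
  IvoIV (TATTTCGC, off=3): starts [14, 79, 96, 125, 139] → cuts [17, 82, 99, 128, 142]
  CdoIII (GTGG, off=2): starts [23, 120, 148, 154, 163] → cuts [25, 122, 150, 156, 165]

All cut coordinates (distinct, sorted): [8, 17, 25, 65, 82, 88, 99, 122, 128, 142, 150, 156, 165]

Fragments:
  [0,8): 8 bp
  [8,17): 9 bp
  [17,25): 8 bp
  [25,65): 40 bp
  [65,82): 17 bp
  [82,88): 6 bp
  [88,99): 11 bp
  [99,122): 23 bp
  [122,128): 6 bp
  [128,142): 14 bp
  [142,150): 8 bp
  [150,156): 6 bp
  [156,165): 9 bp
  [165,175): 10 bp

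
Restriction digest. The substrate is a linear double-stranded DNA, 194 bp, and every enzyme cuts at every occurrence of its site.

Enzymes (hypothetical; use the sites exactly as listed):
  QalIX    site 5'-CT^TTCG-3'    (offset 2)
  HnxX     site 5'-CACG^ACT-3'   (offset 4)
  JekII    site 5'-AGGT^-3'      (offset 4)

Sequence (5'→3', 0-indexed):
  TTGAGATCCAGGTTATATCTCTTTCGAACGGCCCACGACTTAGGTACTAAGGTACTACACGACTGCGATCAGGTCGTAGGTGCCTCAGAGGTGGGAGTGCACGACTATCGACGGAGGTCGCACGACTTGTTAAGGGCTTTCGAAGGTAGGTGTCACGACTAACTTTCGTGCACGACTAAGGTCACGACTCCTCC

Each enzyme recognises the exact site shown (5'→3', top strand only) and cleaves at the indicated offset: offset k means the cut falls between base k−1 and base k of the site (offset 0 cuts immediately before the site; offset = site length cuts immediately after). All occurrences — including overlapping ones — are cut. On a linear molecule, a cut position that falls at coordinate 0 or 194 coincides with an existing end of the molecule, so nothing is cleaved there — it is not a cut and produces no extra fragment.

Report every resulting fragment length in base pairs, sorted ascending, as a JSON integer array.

[4,4,6,6,7,7,8,8,8,8,8,9,9,10,11,11,13,13,14,15,15]

Site scan:
  QalIX (CTTTCG, off=2): starts [20, 136, 162] → cuts [22, 138, 164]
  HnxX (CACGACT, off=4): starts [33, 57, 99, 120, 153, 170, 182] → cuts [37, 61, 103, 124, 157, 174, 186]
  JekII (AGGT, off=4): starts [9, 41, 49, 70, 77, 88, 114, 143, 147, 178] → cuts [13, 45, 53, 74, 81, 92, 118, 147, 151, 182]

All cut coordinates (distinct, sorted): [13, 22, 37, 45, 53, 61, 74, 81, 92, 103, 118, 124, 138, 147, 151, 157, 164, 174, 182, 186]

Fragment lengths:
  [0,13): 13 bp
  [13,22): 9 bp
  [22,37): 15 bp
  [37,45): 8 bp
  [45,53): 8 bp
  [53,61): 8 bp
  [61,74): 13 bp
  [74,81): 7 bp
  [81,92): 11 bp
  [92,103): 11 bp
  [103,118): 15 bp
  [118,124): 6 bp
  [124,138): 14 bp
  [138,147): 9 bp
  [147,151): 4 bp
  [151,157): 6 bp
  [157,164): 7 bp
  [164,174): 10 bp
  [174,182): 8 bp
  [182,186): 4 bp
  [186,194): 8 bp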